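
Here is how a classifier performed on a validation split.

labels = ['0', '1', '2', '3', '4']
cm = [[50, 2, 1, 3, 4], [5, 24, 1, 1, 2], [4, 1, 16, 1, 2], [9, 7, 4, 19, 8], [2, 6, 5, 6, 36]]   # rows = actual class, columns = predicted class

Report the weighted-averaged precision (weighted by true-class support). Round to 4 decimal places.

Per-class precision (TP/(TP+FP)):
  0: TP=50, FP=5+4+9+2=20 → 50/70 = 0.71429
  1: TP=24, FP=2+1+7+6=16 → 24/40 = 0.60000
  2: TP=16, FP=1+1+4+5=11 → 16/27 = 0.59259
  3: TP=19, FP=3+1+1+6=11 → 19/30 = 0.63333
  4: TP=36, FP=4+2+2+8=16 → 36/52 = 0.69231
Weighted-precision = Σ (supportᵢ/N)·precisionᵢ with N=219: (60/219)·0.71429 + (33/219)·0.60000 + (24/219)·0.59259 + (47/219)·0.63333 + (55/219)·0.69231 = 0.6608

0.6608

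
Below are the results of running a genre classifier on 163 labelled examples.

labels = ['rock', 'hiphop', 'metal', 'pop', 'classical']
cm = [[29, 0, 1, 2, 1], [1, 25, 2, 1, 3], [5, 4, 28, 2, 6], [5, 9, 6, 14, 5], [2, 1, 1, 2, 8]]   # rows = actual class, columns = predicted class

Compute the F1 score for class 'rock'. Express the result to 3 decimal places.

0.773

One-vs-rest for 'rock': TP = diagonal; FP = other classes predicted 'rock'; FN = 'rock' predicted as other.
F1 score = 2·TP/(2·TP+FP+FN).
rock: TP=29, FP=1+5+5+2=13, FN=0+1+2+1=4 → 58/75 = 0.7733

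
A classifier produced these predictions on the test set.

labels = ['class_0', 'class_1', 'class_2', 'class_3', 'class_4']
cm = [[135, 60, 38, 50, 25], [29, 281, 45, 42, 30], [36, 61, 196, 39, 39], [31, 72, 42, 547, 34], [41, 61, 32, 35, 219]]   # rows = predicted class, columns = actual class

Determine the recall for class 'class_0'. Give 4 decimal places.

One-vs-rest for 'class_0': TP = diagonal; FP = other classes predicted 'class_0'; FN = 'class_0' predicted as other.
recall = TP/(TP+FN).
class_0: TP=135, FN=29+36+31+41=137 → 135/272 = 0.49632

0.4963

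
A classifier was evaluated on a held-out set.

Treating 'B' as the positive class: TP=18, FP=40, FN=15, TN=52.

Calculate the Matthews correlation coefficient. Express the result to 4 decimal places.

MCC = (TP·TN − FP·FN) / √((TP+FP)(TP+FN)(TN+FP)(TN+FN))
Numerator = 18·52 − 40·15 = 336
Denominator = √(58·33·92·67) = √11797896 = 3434.8065
MCC = 336 / 3434.8065 = 0.0978

0.0978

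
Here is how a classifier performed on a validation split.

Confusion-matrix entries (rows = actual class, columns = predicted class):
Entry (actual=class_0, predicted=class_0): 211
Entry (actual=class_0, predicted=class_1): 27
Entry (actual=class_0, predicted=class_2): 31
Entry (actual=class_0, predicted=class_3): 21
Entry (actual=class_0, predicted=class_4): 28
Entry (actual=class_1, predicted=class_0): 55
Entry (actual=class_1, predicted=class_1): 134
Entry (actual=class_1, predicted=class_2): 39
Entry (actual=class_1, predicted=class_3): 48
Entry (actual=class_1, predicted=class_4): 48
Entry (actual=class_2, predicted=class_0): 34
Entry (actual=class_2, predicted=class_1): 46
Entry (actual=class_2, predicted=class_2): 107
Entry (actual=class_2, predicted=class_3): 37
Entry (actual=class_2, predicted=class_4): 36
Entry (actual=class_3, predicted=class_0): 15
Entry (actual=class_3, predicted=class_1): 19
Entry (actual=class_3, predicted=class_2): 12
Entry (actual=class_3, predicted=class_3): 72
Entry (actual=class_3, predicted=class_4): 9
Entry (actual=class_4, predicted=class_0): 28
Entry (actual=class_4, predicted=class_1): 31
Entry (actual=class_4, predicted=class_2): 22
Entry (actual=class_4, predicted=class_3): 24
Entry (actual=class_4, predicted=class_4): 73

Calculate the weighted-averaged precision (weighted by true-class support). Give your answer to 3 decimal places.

0.504

Per-class precision (TP/(TP+FP)):
  class_0: TP=211, FP=55+34+15+28=132 → 211/343 = 0.6152
  class_1: TP=134, FP=27+46+19+31=123 → 134/257 = 0.5214
  class_2: TP=107, FP=31+39+12+22=104 → 107/211 = 0.5071
  class_3: TP=72, FP=21+48+37+24=130 → 72/202 = 0.3564
  class_4: TP=73, FP=28+48+36+9=121 → 73/194 = 0.3763
Weighted-precision = Σ (supportᵢ/N)·precisionᵢ with N=1207: (318/1207)·0.6152 + (324/1207)·0.5214 + (260/1207)·0.5071 + (127/1207)·0.3564 + (178/1207)·0.3763 = 0.504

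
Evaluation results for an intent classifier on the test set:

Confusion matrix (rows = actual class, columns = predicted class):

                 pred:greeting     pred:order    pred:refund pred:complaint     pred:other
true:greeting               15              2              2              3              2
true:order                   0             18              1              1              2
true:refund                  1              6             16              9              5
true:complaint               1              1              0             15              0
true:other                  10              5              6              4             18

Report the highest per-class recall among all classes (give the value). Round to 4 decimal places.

0.8824

Per-class recall (TP/(TP+FN)):
  greeting: TP=15, FN=2+2+3+2=9 → 15/24 = 0.62500
  order: TP=18, FN=0+1+1+2=4 → 18/22 = 0.81818
  refund: TP=16, FN=1+6+9+5=21 → 16/37 = 0.43243
  complaint: TP=15, FN=1+1+0+0=2 → 15/17 = 0.88235
  other: TP=18, FN=10+5+6+4=25 → 18/43 = 0.41860
Highest is class 'complaint' with recall = 0.8824.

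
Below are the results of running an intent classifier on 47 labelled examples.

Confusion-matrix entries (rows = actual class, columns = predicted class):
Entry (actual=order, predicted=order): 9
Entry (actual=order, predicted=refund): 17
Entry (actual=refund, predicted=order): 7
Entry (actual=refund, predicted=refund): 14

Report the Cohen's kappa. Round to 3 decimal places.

0.012

Observed agreement pₒ = trace/N = 23/47 = 0.4894
Expected agreement pₑ = Σ (rowᵢ·colᵢ)/N² = (26·16 + 21·31)/47² = 0.4830
κ = (pₒ − pₑ)/(1 − pₑ) = (0.4894 − 0.4830)/(1 − 0.4830) = 0.012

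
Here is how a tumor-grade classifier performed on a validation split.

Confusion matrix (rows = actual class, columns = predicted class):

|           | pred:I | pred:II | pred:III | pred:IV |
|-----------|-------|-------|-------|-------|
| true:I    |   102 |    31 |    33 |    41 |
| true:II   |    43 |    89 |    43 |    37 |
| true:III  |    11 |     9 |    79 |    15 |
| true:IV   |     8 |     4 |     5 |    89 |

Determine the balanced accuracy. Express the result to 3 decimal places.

Balanced accuracy = mean of per-class recall.
  I: recall = 102/207 = 0.4928
  II: recall = 89/212 = 0.4198
  III: recall = 79/114 = 0.6930
  IV: recall = 89/106 = 0.8396
Mean = (0.4928 + 0.4198 + 0.6930 + 0.8396) / 4 = 0.611

0.611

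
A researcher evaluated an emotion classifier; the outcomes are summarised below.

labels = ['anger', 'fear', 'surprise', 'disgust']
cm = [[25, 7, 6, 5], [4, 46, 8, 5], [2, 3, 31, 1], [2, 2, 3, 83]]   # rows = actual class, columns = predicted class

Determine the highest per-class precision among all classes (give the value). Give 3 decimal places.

Per-class precision (TP/(TP+FP)):
  anger: TP=25, FP=4+2+2=8 → 25/33 = 0.7576
  fear: TP=46, FP=7+3+2=12 → 46/58 = 0.7931
  surprise: TP=31, FP=6+8+3=17 → 31/48 = 0.6458
  disgust: TP=83, FP=5+5+1=11 → 83/94 = 0.8830
Highest is class 'disgust' with precision = 0.883.

0.883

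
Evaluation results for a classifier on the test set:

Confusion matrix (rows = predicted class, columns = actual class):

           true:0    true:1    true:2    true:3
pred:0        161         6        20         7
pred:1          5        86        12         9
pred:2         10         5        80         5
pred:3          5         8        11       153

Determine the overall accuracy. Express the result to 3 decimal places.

Accuracy = trace / total = (161+86+80+153=480) / 583 = 480/583 = 0.823

0.823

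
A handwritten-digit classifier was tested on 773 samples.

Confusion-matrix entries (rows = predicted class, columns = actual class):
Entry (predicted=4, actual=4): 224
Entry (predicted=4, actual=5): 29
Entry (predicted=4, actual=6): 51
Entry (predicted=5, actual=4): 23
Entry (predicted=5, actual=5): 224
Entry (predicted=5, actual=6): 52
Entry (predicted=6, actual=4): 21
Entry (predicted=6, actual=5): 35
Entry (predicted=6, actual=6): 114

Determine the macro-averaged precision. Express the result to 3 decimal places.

Per-class precision (TP/(TP+FP)):
  4: TP=224, FP=29+51=80 → 224/304 = 0.7368
  5: TP=224, FP=23+52=75 → 224/299 = 0.7492
  6: TP=114, FP=21+35=56 → 114/170 = 0.6706
Macro-precision = mean = (0.7368 + 0.7492 + 0.6706) / 3 = 0.719

0.719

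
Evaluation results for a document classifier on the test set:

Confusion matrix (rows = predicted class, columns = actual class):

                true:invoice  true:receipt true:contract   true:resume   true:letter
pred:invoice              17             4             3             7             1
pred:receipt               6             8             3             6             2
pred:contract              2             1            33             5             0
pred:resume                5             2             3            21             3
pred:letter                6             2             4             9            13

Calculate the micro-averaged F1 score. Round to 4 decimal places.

Micro-averaging pools counts across classes: ΣTP=92, ΣFP=74, ΣFN=74.
Micro-F1 score = 2·TP/(2·TP+FP+FN) on pooled counts = 0.5542 (equals overall accuracy in single-label multiclass).

0.5542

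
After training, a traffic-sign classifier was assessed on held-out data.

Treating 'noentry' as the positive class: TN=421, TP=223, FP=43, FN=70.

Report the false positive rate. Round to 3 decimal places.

FPR = FP/(FP+TN) = 43/(43+421) = 0.093

0.093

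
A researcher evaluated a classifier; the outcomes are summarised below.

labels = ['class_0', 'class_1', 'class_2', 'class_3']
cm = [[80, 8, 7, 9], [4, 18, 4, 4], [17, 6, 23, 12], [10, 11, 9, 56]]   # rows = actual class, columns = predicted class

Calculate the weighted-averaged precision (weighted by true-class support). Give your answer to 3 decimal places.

0.640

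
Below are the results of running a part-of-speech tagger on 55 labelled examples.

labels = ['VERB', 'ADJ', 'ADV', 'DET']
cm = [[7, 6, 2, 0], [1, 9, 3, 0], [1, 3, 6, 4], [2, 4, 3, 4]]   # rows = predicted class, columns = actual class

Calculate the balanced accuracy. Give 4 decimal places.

0.4935

Balanced accuracy = mean of per-class recall.
  VERB: recall = 7/11 = 0.63636
  ADJ: recall = 9/22 = 0.40909
  ADV: recall = 6/14 = 0.42857
  DET: recall = 4/8 = 0.50000
Mean = (0.63636 + 0.40909 + 0.42857 + 0.50000) / 4 = 0.4935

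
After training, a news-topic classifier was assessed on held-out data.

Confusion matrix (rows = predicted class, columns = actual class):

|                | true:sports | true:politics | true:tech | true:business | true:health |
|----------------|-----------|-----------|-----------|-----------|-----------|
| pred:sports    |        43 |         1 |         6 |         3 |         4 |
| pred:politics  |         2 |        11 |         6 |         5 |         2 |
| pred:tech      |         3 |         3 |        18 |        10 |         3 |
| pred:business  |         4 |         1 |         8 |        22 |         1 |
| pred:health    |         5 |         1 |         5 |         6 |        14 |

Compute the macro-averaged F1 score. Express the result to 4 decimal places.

Per-class F1 score (2·TP/(2·TP+FP+FN)):
  sports: TP=43, FP=1+6+3+4=14, FN=2+3+4+5=14 → 86/114 = 0.75439
  politics: TP=11, FP=2+6+5+2=15, FN=1+3+1+1=6 → 22/43 = 0.51163
  tech: TP=18, FP=3+3+10+3=19, FN=6+6+8+5=25 → 36/80 = 0.45000
  business: TP=22, FP=4+1+8+1=14, FN=3+5+10+6=24 → 44/82 = 0.53659
  health: TP=14, FP=5+1+5+6=17, FN=4+2+3+1=10 → 28/55 = 0.50909
Macro-F1 score = mean = (0.75439 + 0.51163 + 0.45000 + 0.53659 + 0.50909) / 5 = 0.5523

0.5523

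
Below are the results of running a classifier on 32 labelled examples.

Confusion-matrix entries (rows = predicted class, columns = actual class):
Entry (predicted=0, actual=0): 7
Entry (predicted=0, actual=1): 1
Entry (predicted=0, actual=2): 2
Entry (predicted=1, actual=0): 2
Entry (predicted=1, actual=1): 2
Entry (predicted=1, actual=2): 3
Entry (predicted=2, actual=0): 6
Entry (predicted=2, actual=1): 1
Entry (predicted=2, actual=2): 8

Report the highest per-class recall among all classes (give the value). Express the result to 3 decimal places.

Per-class recall (TP/(TP+FN)):
  0: TP=7, FN=2+6=8 → 7/15 = 0.4667
  1: TP=2, FN=1+1=2 → 2/4 = 0.5000
  2: TP=8, FN=2+3=5 → 8/13 = 0.6154
Highest is class '2' with recall = 0.615.

0.615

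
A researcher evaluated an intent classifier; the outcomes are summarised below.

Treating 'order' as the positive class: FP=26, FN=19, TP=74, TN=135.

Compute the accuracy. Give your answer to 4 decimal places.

Accuracy = (TP+TN)/N = (74+135)/254 = 0.8228

0.8228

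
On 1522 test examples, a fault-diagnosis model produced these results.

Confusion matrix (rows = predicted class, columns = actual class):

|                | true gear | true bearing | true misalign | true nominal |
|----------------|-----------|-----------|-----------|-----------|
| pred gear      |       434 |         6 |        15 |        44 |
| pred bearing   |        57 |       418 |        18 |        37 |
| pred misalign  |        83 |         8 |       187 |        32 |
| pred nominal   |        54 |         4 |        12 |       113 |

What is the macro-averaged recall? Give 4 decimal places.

Per-class recall (TP/(TP+FN)):
  gear: TP=434, FN=57+83+54=194 → 434/628 = 0.69108
  bearing: TP=418, FN=6+8+4=18 → 418/436 = 0.95872
  misalign: TP=187, FN=15+18+12=45 → 187/232 = 0.80603
  nominal: TP=113, FN=44+37+32=113 → 113/226 = 0.50000
Macro-recall = mean = (0.69108 + 0.95872 + 0.80603 + 0.50000) / 4 = 0.7390

0.7390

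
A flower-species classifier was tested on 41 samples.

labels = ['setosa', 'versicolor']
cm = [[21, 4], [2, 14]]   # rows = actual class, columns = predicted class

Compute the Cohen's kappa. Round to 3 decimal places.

Observed agreement pₒ = trace/N = 35/41 = 0.8537
Expected agreement pₑ = Σ (rowᵢ·colᵢ)/N² = (25·23 + 16·18)/41² = 0.5134
κ = (pₒ − pₑ)/(1 − pₑ) = (0.8537 − 0.5134)/(1 − 0.5134) = 0.699

0.699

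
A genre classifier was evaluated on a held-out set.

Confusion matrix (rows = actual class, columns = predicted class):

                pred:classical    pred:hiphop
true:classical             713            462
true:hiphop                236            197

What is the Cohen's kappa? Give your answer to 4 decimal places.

Observed agreement pₒ = trace/N = 910/1608 = 0.56592
Expected agreement pₑ = Σ (rowᵢ·colᵢ)/N² = (1175·949 + 433·659)/1608² = 0.54161
κ = (pₒ − pₑ)/(1 − pₑ) = (0.56592 − 0.54161)/(1 − 0.54161) = 0.0530

0.0530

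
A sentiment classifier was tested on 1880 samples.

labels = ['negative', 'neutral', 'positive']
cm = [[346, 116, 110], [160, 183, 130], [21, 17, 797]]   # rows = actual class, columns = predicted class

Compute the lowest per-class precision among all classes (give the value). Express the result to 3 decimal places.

Per-class precision (TP/(TP+FP)):
  negative: TP=346, FP=160+21=181 → 346/527 = 0.6565
  neutral: TP=183, FP=116+17=133 → 183/316 = 0.5791
  positive: TP=797, FP=110+130=240 → 797/1037 = 0.7686
Lowest is class 'neutral' with precision = 0.579.

0.579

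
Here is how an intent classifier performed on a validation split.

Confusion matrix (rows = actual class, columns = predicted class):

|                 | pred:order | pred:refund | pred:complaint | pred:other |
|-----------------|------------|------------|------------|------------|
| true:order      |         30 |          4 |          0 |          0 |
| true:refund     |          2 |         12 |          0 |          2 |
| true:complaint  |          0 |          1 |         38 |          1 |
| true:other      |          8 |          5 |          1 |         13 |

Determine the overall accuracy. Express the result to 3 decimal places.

Accuracy = trace / total = (30+12+38+13=93) / 117 = 93/117 = 0.795

0.795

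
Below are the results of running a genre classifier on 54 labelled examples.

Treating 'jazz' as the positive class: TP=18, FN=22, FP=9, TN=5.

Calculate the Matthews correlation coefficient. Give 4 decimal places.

MCC = (TP·TN − FP·FN) / √((TP+FP)(TP+FN)(TN+FP)(TN+FN))
Numerator = 18·5 − 9·22 = -108
Denominator = √(27·40·14·27) = √408240 = 638.9366
MCC = -108 / 638.9366 = -0.1690

-0.1690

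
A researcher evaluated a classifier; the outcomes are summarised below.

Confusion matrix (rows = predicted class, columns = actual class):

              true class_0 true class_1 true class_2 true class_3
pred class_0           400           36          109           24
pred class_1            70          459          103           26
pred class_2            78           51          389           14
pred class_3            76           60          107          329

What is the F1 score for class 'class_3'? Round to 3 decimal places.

0.682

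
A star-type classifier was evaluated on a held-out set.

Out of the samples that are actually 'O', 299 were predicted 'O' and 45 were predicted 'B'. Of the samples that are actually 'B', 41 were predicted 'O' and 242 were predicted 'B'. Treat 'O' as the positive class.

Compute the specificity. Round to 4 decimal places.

0.8551

Specificity = TN/(TN+FP) = 242/(242+41) = 0.8551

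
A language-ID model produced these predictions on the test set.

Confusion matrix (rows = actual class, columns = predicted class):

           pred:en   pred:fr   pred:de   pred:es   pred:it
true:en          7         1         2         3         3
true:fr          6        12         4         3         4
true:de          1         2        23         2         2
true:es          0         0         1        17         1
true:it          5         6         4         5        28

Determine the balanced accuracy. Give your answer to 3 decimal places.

Balanced accuracy = mean of per-class recall.
  en: recall = 7/16 = 0.4375
  fr: recall = 12/29 = 0.4138
  de: recall = 23/30 = 0.7667
  es: recall = 17/19 = 0.8947
  it: recall = 28/48 = 0.5833
Mean = (0.4375 + 0.4138 + 0.7667 + 0.8947 + 0.5833) / 5 = 0.619

0.619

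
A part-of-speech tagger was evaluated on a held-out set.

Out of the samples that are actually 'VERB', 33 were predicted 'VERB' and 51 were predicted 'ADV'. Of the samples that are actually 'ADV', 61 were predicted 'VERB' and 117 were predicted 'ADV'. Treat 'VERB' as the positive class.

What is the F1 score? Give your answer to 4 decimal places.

0.3708

Precision = TP/(TP+FP) = 33/94 = 0.3511
Recall = TP/(TP+FN) = 33/84 = 0.3929
F1 = 2·TP/(2·TP+FP+FN) = 66/178 = 0.3708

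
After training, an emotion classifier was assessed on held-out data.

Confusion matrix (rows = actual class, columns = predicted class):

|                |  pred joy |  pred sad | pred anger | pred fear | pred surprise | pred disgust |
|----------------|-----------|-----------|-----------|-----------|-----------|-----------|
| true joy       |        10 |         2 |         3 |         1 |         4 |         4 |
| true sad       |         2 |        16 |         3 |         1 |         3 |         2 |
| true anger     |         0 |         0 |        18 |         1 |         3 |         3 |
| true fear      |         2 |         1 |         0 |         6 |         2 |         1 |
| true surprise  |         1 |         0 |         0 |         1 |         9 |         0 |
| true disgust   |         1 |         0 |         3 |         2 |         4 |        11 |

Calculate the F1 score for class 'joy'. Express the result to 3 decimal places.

0.500

Treat 'joy' as positive and all other classes as negative.
F1 score = 2·TP/(2·TP+FP+FN).
joy: TP=10, FP=2+0+2+1+1=6, FN=2+3+1+4+4=14 → 20/40 = 0.5000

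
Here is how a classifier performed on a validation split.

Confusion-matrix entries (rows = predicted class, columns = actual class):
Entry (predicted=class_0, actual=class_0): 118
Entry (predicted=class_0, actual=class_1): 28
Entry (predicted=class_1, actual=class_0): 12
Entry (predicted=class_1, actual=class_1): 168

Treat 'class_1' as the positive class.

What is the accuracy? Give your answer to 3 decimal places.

Accuracy = (TP+TN)/N = (168+118)/326 = 0.877

0.877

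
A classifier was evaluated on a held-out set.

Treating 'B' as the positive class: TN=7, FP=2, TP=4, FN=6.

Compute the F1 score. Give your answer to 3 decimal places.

0.500

Precision = TP/(TP+FP) = 4/6 = 0.6667
Recall = TP/(TP+FN) = 4/10 = 0.4000
F1 = 2·TP/(2·TP+FP+FN) = 8/16 = 0.500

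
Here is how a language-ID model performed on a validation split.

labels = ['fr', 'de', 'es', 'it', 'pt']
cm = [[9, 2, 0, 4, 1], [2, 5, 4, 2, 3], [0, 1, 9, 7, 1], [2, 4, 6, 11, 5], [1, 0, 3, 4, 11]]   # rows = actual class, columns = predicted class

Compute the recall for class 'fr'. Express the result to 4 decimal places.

One-vs-rest for 'fr': TP = diagonal; FP = other classes predicted 'fr'; FN = 'fr' predicted as other.
recall = TP/(TP+FN).
fr: TP=9, FN=2+0+4+1=7 → 9/16 = 0.56250

0.5625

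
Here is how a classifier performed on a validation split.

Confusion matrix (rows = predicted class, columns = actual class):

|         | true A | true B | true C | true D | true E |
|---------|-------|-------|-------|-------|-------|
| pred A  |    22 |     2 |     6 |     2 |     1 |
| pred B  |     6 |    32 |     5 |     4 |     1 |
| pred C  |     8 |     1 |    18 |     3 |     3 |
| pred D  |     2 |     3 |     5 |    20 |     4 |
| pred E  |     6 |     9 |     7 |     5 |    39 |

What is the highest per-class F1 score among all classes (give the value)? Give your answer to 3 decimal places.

0.684

Per-class F1 score (2·TP/(2·TP+FP+FN)):
  A: TP=22, FP=2+6+2+1=11, FN=6+8+2+6=22 → 44/77 = 0.5714
  B: TP=32, FP=6+5+4+1=16, FN=2+1+3+9=15 → 64/95 = 0.6737
  C: TP=18, FP=8+1+3+3=15, FN=6+5+5+7=23 → 36/74 = 0.4865
  D: TP=20, FP=2+3+5+4=14, FN=2+4+3+5=14 → 40/68 = 0.5882
  E: TP=39, FP=6+9+7+5=27, FN=1+1+3+4=9 → 78/114 = 0.6842
Highest is class 'E' with F1 score = 0.684.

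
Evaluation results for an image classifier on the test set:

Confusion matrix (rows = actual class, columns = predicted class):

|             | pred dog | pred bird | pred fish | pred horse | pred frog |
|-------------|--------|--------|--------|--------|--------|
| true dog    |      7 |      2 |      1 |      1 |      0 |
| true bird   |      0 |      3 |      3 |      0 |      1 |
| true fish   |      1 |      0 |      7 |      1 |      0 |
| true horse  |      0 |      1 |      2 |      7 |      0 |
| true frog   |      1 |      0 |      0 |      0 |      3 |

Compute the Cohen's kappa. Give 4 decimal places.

0.5642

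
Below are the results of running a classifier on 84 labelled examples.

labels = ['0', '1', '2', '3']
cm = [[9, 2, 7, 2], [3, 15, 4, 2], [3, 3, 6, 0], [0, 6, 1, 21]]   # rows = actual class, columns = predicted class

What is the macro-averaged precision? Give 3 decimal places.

0.588

Per-class precision (TP/(TP+FP)):
  0: TP=9, FP=3+3+0=6 → 9/15 = 0.6000
  1: TP=15, FP=2+3+6=11 → 15/26 = 0.5769
  2: TP=6, FP=7+4+1=12 → 6/18 = 0.3333
  3: TP=21, FP=2+2+0=4 → 21/25 = 0.8400
Macro-precision = mean = (0.6000 + 0.5769 + 0.3333 + 0.8400) / 4 = 0.588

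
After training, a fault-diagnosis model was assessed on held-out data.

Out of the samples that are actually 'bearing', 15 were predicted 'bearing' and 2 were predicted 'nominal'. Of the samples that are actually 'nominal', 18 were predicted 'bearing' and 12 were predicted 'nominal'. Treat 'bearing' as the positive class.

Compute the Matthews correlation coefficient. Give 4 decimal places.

MCC = (TP·TN − FP·FN) / √((TP+FP)(TP+FN)(TN+FP)(TN+FN))
Numerator = 15·12 − 18·2 = 144
Denominator = √(33·17·30·14) = √235620 = 485.4070
MCC = 144 / 485.4070 = 0.2967

0.2967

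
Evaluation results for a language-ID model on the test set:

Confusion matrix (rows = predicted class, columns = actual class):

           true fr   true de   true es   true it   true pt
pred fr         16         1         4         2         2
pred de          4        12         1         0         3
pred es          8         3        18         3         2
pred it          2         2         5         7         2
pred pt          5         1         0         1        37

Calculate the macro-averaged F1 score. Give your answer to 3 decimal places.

Per-class F1 score (2·TP/(2·TP+FP+FN)):
  fr: TP=16, FP=1+4+2+2=9, FN=4+8+2+5=19 → 32/60 = 0.5333
  de: TP=12, FP=4+1+0+3=8, FN=1+3+2+1=7 → 24/39 = 0.6154
  es: TP=18, FP=8+3+3+2=16, FN=4+1+5+0=10 → 36/62 = 0.5806
  it: TP=7, FP=2+2+5+2=11, FN=2+0+3+1=6 → 14/31 = 0.4516
  pt: TP=37, FP=5+1+0+1=7, FN=2+3+2+2=9 → 74/90 = 0.8222
Macro-F1 score = mean = (0.5333 + 0.6154 + 0.5806 + 0.4516 + 0.8222) / 5 = 0.601

0.601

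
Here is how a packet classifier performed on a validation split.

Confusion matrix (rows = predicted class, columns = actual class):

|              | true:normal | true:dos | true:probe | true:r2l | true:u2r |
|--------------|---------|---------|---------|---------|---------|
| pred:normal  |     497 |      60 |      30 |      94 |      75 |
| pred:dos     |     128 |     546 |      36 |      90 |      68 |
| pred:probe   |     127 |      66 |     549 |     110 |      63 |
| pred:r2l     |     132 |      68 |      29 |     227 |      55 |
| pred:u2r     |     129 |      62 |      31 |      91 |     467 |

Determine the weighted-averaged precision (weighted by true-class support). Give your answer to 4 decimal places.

0.5961

Per-class precision (TP/(TP+FP)):
  normal: TP=497, FP=60+30+94+75=259 → 497/756 = 0.65741
  dos: TP=546, FP=128+36+90+68=322 → 546/868 = 0.62903
  probe: TP=549, FP=127+66+110+63=366 → 549/915 = 0.60000
  r2l: TP=227, FP=132+68+29+55=284 → 227/511 = 0.44423
  u2r: TP=467, FP=129+62+31+91=313 → 467/780 = 0.59872
Weighted-precision = Σ (supportᵢ/N)·precisionᵢ with N=3830: (1013/3830)·0.65741 + (802/3830)·0.62903 + (675/3830)·0.60000 + (612/3830)·0.44423 + (728/3830)·0.59872 = 0.5961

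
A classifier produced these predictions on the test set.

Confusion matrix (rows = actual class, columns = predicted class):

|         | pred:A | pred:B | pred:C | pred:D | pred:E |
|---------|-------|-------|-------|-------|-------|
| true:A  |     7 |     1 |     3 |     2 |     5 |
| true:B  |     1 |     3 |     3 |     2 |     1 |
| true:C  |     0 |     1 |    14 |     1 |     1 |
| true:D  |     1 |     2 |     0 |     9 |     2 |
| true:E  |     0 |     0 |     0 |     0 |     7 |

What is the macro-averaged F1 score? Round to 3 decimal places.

0.576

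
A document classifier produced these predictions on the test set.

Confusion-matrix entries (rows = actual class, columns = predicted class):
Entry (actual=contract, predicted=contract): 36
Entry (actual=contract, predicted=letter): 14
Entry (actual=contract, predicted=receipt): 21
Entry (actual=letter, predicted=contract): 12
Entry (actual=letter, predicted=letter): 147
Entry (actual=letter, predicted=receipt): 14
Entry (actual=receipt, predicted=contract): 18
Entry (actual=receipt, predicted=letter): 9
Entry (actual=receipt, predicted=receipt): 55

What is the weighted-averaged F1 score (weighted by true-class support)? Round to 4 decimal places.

Per-class F1 score (2·TP/(2·TP+FP+FN)):
  contract: TP=36, FP=12+18=30, FN=14+21=35 → 72/137 = 0.52555
  letter: TP=147, FP=14+9=23, FN=12+14=26 → 294/343 = 0.85714
  receipt: TP=55, FP=21+14=35, FN=18+9=27 → 110/172 = 0.63953
Weighted-F1 score = Σ (supportᵢ/N)·F1 scoreᵢ with N=326: (71/326)·0.52555 + (173/326)·0.85714 + (82/326)·0.63953 = 0.7302

0.7302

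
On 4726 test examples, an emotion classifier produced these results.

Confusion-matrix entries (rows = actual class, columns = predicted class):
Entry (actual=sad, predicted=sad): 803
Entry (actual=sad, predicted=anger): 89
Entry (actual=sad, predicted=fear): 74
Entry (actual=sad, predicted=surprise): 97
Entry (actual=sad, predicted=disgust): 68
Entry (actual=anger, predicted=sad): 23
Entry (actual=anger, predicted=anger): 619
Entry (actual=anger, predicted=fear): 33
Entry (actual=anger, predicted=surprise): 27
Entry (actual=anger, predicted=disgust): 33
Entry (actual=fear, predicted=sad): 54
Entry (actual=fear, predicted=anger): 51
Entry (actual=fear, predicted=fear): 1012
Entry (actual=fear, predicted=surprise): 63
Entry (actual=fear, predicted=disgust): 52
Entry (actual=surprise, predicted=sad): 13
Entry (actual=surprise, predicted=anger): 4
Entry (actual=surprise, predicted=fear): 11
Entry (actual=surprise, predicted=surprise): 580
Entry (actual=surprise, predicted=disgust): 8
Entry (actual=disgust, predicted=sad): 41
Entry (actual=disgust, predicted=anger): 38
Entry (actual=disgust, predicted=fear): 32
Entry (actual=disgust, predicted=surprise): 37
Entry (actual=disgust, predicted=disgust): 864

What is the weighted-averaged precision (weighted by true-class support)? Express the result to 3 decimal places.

0.827

Per-class precision (TP/(TP+FP)):
  sad: TP=803, FP=23+54+13+41=131 → 803/934 = 0.8597
  anger: TP=619, FP=89+51+4+38=182 → 619/801 = 0.7728
  fear: TP=1012, FP=74+33+11+32=150 → 1012/1162 = 0.8709
  surprise: TP=580, FP=97+27+63+37=224 → 580/804 = 0.7214
  disgust: TP=864, FP=68+33+52+8=161 → 864/1025 = 0.8429
Weighted-precision = Σ (supportᵢ/N)·precisionᵢ with N=4726: (1131/4726)·0.8597 + (735/4726)·0.7728 + (1232/4726)·0.8709 + (616/4726)·0.7214 + (1012/4726)·0.8429 = 0.827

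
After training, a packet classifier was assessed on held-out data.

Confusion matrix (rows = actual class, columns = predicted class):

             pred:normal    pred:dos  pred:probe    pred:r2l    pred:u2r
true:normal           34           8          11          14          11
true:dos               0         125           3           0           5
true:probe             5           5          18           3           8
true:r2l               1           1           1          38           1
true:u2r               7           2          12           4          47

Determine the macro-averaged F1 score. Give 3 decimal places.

0.658

Per-class F1 score (2·TP/(2·TP+FP+FN)):
  normal: TP=34, FP=0+5+1+7=13, FN=8+11+14+11=44 → 68/125 = 0.5440
  dos: TP=125, FP=8+5+1+2=16, FN=0+3+0+5=8 → 250/274 = 0.9124
  probe: TP=18, FP=11+3+1+12=27, FN=5+5+3+8=21 → 36/84 = 0.4286
  r2l: TP=38, FP=14+0+3+4=21, FN=1+1+1+1=4 → 76/101 = 0.7525
  u2r: TP=47, FP=11+5+8+1=25, FN=7+2+12+4=25 → 94/144 = 0.6528
Macro-F1 score = mean = (0.5440 + 0.9124 + 0.4286 + 0.7525 + 0.6528) / 5 = 0.658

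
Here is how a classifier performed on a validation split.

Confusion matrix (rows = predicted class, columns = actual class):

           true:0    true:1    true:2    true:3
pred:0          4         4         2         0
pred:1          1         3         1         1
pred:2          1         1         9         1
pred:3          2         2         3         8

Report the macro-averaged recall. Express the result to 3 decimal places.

Per-class recall (TP/(TP+FN)):
  0: TP=4, FN=1+1+2=4 → 4/8 = 0.5000
  1: TP=3, FN=4+1+2=7 → 3/10 = 0.3000
  2: TP=9, FN=2+1+3=6 → 9/15 = 0.6000
  3: TP=8, FN=0+1+1=2 → 8/10 = 0.8000
Macro-recall = mean = (0.5000 + 0.3000 + 0.6000 + 0.8000) / 4 = 0.550

0.550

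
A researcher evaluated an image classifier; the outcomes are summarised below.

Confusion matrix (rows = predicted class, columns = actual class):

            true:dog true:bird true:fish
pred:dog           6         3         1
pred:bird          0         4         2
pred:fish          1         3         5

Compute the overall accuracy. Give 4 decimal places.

Accuracy = trace / total = (6+4+5=15) / 25 = 15/25 = 0.6000

0.6000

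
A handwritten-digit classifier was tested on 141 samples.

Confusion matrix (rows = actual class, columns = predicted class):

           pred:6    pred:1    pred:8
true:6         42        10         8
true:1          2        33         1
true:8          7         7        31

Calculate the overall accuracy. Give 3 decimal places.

0.752

Accuracy = trace / total = (42+33+31=106) / 141 = 106/141 = 0.752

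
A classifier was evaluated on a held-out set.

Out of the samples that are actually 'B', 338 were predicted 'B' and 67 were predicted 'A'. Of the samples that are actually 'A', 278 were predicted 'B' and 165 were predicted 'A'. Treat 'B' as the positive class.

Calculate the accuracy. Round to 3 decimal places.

0.593

Accuracy = (TP+TN)/N = (338+165)/848 = 0.593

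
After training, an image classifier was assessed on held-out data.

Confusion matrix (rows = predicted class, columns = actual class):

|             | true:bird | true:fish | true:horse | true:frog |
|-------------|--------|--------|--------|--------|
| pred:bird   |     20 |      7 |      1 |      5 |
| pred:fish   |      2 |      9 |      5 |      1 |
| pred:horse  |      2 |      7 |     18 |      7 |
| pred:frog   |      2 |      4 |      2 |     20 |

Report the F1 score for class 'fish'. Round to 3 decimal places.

Treat 'fish' as positive and all other classes as negative.
F1 score = 2·TP/(2·TP+FP+FN).
fish: TP=9, FP=2+5+1=8, FN=7+7+4=18 → 18/44 = 0.4091

0.409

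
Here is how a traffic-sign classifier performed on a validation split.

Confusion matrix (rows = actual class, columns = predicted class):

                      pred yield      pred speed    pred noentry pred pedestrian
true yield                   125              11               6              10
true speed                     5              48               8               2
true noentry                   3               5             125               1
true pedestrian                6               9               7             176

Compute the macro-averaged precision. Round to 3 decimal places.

0.836

Per-class precision (TP/(TP+FP)):
  yield: TP=125, FP=5+3+6=14 → 125/139 = 0.8993
  speed: TP=48, FP=11+5+9=25 → 48/73 = 0.6575
  noentry: TP=125, FP=6+8+7=21 → 125/146 = 0.8562
  pedestrian: TP=176, FP=10+2+1=13 → 176/189 = 0.9312
Macro-precision = mean = (0.8993 + 0.6575 + 0.8562 + 0.9312) / 4 = 0.836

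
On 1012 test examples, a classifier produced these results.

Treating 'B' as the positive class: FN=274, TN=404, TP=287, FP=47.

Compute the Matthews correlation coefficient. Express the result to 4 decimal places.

0.4306

MCC = (TP·TN − FP·FN) / √((TP+FP)(TP+FN)(TN+FP)(TN+FN))
Numerator = 287·404 − 47·274 = 103070
Denominator = √(334·561·451·678) = √57294846972 = 239363.4203
MCC = 103070 / 239363.4203 = 0.4306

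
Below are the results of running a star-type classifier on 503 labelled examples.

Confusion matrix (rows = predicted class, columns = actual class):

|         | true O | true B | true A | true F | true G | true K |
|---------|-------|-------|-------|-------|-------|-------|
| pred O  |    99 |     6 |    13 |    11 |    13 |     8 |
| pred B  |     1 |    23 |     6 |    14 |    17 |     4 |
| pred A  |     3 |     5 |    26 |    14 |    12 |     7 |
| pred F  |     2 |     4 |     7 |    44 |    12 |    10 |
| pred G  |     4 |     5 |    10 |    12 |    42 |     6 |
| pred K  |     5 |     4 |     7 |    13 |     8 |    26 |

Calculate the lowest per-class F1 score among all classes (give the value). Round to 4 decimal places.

Per-class F1 score (2·TP/(2·TP+FP+FN)):
  O: TP=99, FP=6+13+11+13+8=51, FN=1+3+2+4+5=15 → 198/264 = 0.75000
  B: TP=23, FP=1+6+14+17+4=42, FN=6+5+4+5+4=24 → 46/112 = 0.41071
  A: TP=26, FP=3+5+14+12+7=41, FN=13+6+7+10+7=43 → 52/136 = 0.38235
  F: TP=44, FP=2+4+7+12+10=35, FN=11+14+14+12+13=64 → 88/187 = 0.47059
  G: TP=42, FP=4+5+10+12+6=37, FN=13+17+12+12+8=62 → 84/183 = 0.45902
  K: TP=26, FP=5+4+7+13+8=37, FN=8+4+7+10+6=35 → 52/124 = 0.41935
Lowest is class 'A' with F1 score = 0.3824.

0.3824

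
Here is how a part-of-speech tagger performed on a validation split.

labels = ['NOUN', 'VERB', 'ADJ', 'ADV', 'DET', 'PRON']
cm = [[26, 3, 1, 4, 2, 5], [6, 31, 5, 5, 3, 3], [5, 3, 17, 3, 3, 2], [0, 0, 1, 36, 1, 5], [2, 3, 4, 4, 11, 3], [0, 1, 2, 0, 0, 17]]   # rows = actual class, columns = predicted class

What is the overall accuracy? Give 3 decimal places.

Accuracy = trace / total = (26+31+17+36+11+17=138) / 217 = 138/217 = 0.636

0.636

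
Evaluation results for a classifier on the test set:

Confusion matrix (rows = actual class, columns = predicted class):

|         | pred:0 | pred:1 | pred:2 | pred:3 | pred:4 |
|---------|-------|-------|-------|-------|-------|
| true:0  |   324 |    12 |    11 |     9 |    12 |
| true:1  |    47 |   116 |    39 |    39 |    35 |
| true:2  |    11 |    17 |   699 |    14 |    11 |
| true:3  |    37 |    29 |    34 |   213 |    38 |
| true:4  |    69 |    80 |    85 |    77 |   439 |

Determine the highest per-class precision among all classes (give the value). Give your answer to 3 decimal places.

Per-class precision (TP/(TP+FP)):
  0: TP=324, FP=47+11+37+69=164 → 324/488 = 0.6639
  1: TP=116, FP=12+17+29+80=138 → 116/254 = 0.4567
  2: TP=699, FP=11+39+34+85=169 → 699/868 = 0.8053
  3: TP=213, FP=9+39+14+77=139 → 213/352 = 0.6051
  4: TP=439, FP=12+35+11+38=96 → 439/535 = 0.8206
Highest is class '4' with precision = 0.821.

0.821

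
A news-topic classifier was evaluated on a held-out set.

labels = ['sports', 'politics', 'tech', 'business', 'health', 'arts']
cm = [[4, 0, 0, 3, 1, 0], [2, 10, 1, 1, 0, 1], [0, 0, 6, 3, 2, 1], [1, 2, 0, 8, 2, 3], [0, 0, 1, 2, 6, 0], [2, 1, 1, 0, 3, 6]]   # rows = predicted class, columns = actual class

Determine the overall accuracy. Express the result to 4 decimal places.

Accuracy = trace / total = (4+10+6+8+6+6=40) / 73 = 40/73 = 0.5479

0.5479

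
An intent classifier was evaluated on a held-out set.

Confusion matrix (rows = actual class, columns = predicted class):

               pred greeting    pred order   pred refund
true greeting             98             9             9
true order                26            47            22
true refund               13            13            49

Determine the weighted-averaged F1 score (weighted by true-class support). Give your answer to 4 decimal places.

Per-class F1 score (2·TP/(2·TP+FP+FN)):
  greeting: TP=98, FP=26+13=39, FN=9+9=18 → 196/253 = 0.77470
  order: TP=47, FP=9+13=22, FN=26+22=48 → 94/164 = 0.57317
  refund: TP=49, FP=9+22=31, FN=13+13=26 → 98/155 = 0.63226
Weighted-F1 score = Σ (supportᵢ/N)·F1 scoreᵢ with N=286: (116/286)·0.77470 + (95/286)·0.57317 + (75/286)·0.63226 = 0.6704

0.6704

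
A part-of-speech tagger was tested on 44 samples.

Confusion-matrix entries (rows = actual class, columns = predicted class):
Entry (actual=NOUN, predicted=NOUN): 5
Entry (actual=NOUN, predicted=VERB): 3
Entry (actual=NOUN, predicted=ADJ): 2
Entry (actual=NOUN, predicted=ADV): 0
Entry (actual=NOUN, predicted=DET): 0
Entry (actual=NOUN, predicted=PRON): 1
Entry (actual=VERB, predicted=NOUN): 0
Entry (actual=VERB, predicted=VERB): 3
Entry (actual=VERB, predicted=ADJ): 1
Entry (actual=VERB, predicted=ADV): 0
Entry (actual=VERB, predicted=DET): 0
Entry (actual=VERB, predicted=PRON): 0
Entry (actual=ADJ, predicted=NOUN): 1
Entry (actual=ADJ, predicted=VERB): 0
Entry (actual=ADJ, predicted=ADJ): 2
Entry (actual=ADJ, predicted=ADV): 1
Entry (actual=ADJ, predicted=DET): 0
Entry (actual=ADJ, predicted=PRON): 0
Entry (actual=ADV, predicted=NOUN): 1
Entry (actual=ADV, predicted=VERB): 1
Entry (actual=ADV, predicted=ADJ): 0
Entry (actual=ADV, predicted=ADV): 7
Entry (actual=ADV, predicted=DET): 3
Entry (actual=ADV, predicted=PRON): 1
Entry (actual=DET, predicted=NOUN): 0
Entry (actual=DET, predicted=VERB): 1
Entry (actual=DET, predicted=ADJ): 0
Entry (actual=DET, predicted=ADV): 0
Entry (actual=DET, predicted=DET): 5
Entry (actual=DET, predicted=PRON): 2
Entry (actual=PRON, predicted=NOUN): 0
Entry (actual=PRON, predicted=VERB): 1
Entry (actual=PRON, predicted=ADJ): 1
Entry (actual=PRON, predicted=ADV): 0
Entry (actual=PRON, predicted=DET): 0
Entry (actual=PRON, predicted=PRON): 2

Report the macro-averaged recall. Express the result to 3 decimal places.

0.561

Per-class recall (TP/(TP+FN)):
  NOUN: TP=5, FN=3+2+0+0+1=6 → 5/11 = 0.4545
  VERB: TP=3, FN=0+1+0+0+0=1 → 3/4 = 0.7500
  ADJ: TP=2, FN=1+0+1+0+0=2 → 2/4 = 0.5000
  ADV: TP=7, FN=1+1+0+3+1=6 → 7/13 = 0.5385
  DET: TP=5, FN=0+1+0+0+2=3 → 5/8 = 0.6250
  PRON: TP=2, FN=0+1+1+0+0=2 → 2/4 = 0.5000
Macro-recall = mean = (0.4545 + 0.7500 + 0.5000 + 0.5385 + 0.6250 + 0.5000) / 6 = 0.561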